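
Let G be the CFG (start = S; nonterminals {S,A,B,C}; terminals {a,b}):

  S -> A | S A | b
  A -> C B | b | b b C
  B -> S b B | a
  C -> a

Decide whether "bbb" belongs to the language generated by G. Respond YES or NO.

CNF form of G:
  S -> C B | S A | T0 X3 | b
  A -> C B | T0 X1 | b
  B -> S X2 | a
  C -> a
  T0 -> b
  X1 -> T0 C
  X2 -> T0 B
  X3 -> T0 C

CYK table (by increasing span):
  T[0,0] 'b' = {A,S,T0}  orig:{A,S}
  T[1,1] 'b' = {A,S,T0}  orig:{A,S}
  T[2,2] 'b' = {A,S,T0}  orig:{A,S}
  T[0,1] 'bb' = {S}
  T[1,2] 'bb' = {S}
  T[0,2] 'bbb' = {S}

S ∈ T[0,2] ⇒ YES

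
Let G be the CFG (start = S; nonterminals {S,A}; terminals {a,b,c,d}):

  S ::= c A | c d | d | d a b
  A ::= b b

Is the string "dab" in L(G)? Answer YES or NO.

CNF form of G:
  S -> T1 A | T1 T2 | T2 X4 | d
  A -> T0 T0
  T0 -> b
  T1 -> c
  T2 -> d
  T3 -> a
  X4 -> T3 T0

Fill CYK table bottom-up:
  T[0,0] 'd' = {S,T2}  orig:{S}
  T[1,1] 'a' = {T3}  orig:{}
  T[2,2] 'b' = {T0}  orig:{}
  T[0,1] 'da' = ∅
  T[1,2] 'ab' = {X4}  orig:{}
  T[0,2] 'dab' = {S}

S ∈ T[0,2] ⇒ YES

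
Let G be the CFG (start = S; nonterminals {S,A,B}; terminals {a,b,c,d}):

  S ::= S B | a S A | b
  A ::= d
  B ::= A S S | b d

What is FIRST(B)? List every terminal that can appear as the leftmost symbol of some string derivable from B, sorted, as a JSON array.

FIRST iteration:
round 1:
  A via A→d: +{d}
  B via B→A S S: +{d}
  B via B→b d: +{b}
  S via S→a S A: +{a}
  S via S→b: +{b}
  FIRST[S]={a,b}  FIRST[A]={d}  FIRST[B]={b,d}
round 2: (no change)
  FIRST[S]={a,b}  FIRST[A]={d}  FIRST[B]={b,d}

FIRST(B) = ["b", "d"]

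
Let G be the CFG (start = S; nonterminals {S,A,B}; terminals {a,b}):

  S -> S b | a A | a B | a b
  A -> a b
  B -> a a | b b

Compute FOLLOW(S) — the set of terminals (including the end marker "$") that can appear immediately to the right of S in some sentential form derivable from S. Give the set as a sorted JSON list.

FIRST iteration:
pass 1:
  A via A→a b: +{a}
  B via B→a a: +{a}
  B via B→b b: +{b}
  S via S→a A: +{a}
  FIRST[S]={a}  FIRST[A]={a}  FIRST[B]={a,b}
pass 2: (no change)
  FIRST[S]={a}  FIRST[A]={a}  FIRST[B]={a,b}

FOLLOW iteration:
initialize: $ ∈ FOLLOW(S)
[1]
  S→S b: FOLLOW(S) ⊇ FIRST(b) = {b}; new: +{b}
  S→a A: FOLLOW(A) ⊇ FOLLOW(S) ⊇ {$,b}; new: +{$,b}
  S→a B: FOLLOW(B) ⊇ FOLLOW(S) ⊇ {$,b}; new: +{$,b}
  FOLLOW[S]={$,b}  FOLLOW[A]={$,b}  FOLLOW[B]={$,b}
[2] (no change)
  FOLLOW[S]={$,b}  FOLLOW[A]={$,b}  FOLLOW[B]={$,b}

FOLLOW(S) = ["$", "b"]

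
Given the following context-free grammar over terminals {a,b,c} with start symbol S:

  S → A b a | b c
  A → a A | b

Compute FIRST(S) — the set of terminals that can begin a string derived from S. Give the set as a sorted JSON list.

FIRST sets, iterate to fixpoint:
iter 1:
  A via A→a A: +{a}
  A via A→b: +{b}
  S via S→A b a: +{a,b}
  S: {a,b}  A: {a,b}
iter 2: done
  S: {a,b}  A: {a,b}

FIRST(S) = ["a", "b"]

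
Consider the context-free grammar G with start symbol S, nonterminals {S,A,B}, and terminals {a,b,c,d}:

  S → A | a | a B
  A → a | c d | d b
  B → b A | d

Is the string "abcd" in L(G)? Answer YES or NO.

CNF form of G:
  S -> T0 T1 | T1 T2 | T3 B | a
  A -> T0 T1 | T1 T2 | a
  B -> T2 A | d
  T0 -> c
  T1 -> d
  T2 -> b
  T3 -> a

CYK table (by increasing span):
  cell(0,0) a: {A,S,T3}  orig:{A,S}
  cell(1,1) b: {T2}  orig:{}
  cell(2,2) c: {T0}  orig:{}
  cell(3,3) d: {B,T1}  orig:{B}
  cell(0,1) ab: ∅
  cell(1,2) bc: ∅
  cell(2,3) cd: {A,S}
  cell(0,2) abc: ∅
  cell(1,3) bcd: {B}
  cell(0,3) abcd: {S}

S ∈ T[0,3] ⇒ YES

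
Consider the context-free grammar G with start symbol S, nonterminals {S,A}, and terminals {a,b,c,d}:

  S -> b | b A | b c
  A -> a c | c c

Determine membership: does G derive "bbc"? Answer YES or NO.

CNF form of G:
  S -> T2 A | T2 T1 | b
  A -> T0 T1 | T1 T1
  T0 -> a
  T1 -> c
  T2 -> b

Fill CYK table bottom-up:
  T[0,0] 'b' = {S,T2}  orig:{S}
  T[1,1] 'b' = {S,T2}  orig:{S}
  T[2,2] 'c' = {T1}  orig:{}
  T[0,1] 'bb' = ∅
  T[1,2] 'bc' = {S}
  T[0,2] 'bbc' = ∅

S ∉ T[0,2] ⇒ NO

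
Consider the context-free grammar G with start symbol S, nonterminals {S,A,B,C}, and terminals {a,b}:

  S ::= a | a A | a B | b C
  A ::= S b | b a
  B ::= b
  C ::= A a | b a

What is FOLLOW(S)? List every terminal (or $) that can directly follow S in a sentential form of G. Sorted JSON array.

FIRST iteration:
round 1:
  A via A→b a: +{b}
  B via B→b: +{b}
  C via C→A a: +{b}
  S via S→a: +{a}
  S via S→b C: +{b}
  S: {a,b}  A: {b}  B: {b}  C: {b}
round 2:
  A via A→S b: +{a}
  C via C→A a: +{a}
  S: {a,b}  A: {a,b}  B: {b}  C: {a,b}
round 3: (stable)
  S: {a,b}  A: {a,b}  B: {b}  C: {a,b}

FOLLOW sets:
initialize: $ ∈ FOLLOW(S)
round 1:
  A→S b: FOLLOW(S) ⊇ FIRST(b) = {b}; new: +{b}
  C→A a: FOLLOW(A) ⊇ FIRST(a) = {a}; new: +{a}
  S→a A: FOLLOW(A) ⊇ FOLLOW(S) ⊇ {$,b}; new: +{$,b}
  S→a B: FOLLOW(B) ⊇ FOLLOW(S) ⊇ {$,b}; new: +{$,b}
  S→b C: FOLLOW(C) ⊇ FOLLOW(S) ⊇ {$,b}; new: +{$,b}
  FOLLOW[S]={$,b}  FOLLOW[A]={$,a,b}  FOLLOW[B]={$,b}  FOLLOW[C]={$,b}
round 2: — fixpoint
  FOLLOW[S]={$,b}  FOLLOW[A]={$,a,b}  FOLLOW[B]={$,b}  FOLLOW[C]={$,b}

FOLLOW(S) = ["$", "b"]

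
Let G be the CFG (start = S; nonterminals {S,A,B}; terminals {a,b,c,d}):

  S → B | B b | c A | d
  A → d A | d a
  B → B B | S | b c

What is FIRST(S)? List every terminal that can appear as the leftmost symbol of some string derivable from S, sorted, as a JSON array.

FIRST iteration:
pass 1:
  A via A→d A: +{d}
  B via B→b c: +{b}
  S via S→B: +{b}
  S via S→c A: +{c}
  S via S→d: +{d}
  FIRST(S)={b,c,d}  FIRST(A)={d}  FIRST(B)={b}
pass 2:
  B via B→S: +{c,d}
  FIRST(S)={b,c,d}  FIRST(A)={d}  FIRST(B)={b,c,d}
pass 3: — fixpoint
  FIRST(S)={b,c,d}  FIRST(A)={d}  FIRST(B)={b,c,d}

FIRST(S) = ["b", "c", "d"]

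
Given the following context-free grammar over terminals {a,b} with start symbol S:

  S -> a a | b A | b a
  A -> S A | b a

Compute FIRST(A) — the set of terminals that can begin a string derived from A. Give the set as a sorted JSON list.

Compute FIRST by fixpoint:
iter 1:
  A via A→b a: +{b}
  S via S→a a: +{a}
  S via S→b A: +{b}
  S: {a,b}  A: {b}
iter 2:
  A via A→S A: +{a}
  S: {a,b}  A: {a,b}
iter 3: (stable)
  S: {a,b}  A: {a,b}

FIRST(A) = ["a", "b"]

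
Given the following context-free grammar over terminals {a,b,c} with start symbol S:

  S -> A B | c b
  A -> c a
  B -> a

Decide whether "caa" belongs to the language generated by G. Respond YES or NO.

CNF form of G:
  S -> A B | T0 T2
  A -> T0 T1
  B -> a
  T0 -> c
  T1 -> a
  T2 -> b

Fill CYK table bottom-up:
  T[0,0] 'c' = {T0}  orig:{}
  T[1,1] 'a' = {B,T1}  orig:{B}
  T[2,2] 'a' = {B,T1}  orig:{B}
  T[0,1] 'ca' = {A}
  T[1,2] 'aa' = ∅
  T[0,2] 'caa' = {S}

S ∈ T[0,2] ⇒ YES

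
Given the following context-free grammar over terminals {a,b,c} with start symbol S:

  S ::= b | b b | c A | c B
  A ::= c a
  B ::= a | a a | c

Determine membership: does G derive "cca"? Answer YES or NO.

CNF form of G:
  S -> T0 A | T0 B | T2 T2 | b
  A -> T0 T1
  B -> T1 T1 | a | c
  T0 -> c
  T1 -> a
  T2 -> b

CYK table (by increasing span):
  T[0,0] 'c' = {B,T0}  orig:{B}
  T[1,1] 'c' = {B,T0}  orig:{B}
  T[2,2] 'a' = {B,T1}  orig:{B}
  T[0,1] 'cc' = {S}
  T[1,2] 'ca' = {A,S}
  T[0,2] 'cca' = {S}

S ∈ T[0,2] ⇒ YES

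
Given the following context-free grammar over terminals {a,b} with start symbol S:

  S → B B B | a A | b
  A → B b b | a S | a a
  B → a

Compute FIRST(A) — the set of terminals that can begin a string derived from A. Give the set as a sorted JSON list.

FIRST iteration:
[1]
  A via A→a S: +{a}
  B via B→a: +{a}
  S via S→B B B: +{a}
  S via S→b: +{b}
  FIRST[S]={a,b}  FIRST[A]={a}  FIRST[B]={a}
[2] (no change)
  FIRST[S]={a,b}  FIRST[A]={a}  FIRST[B]={a}

FIRST(A) = ["a"]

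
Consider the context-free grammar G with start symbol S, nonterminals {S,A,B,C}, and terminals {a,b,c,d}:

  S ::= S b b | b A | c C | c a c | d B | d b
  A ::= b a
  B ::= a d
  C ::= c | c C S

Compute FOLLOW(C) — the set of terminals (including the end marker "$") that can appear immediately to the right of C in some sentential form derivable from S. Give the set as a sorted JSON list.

FIRST iteration:
round 1:
  A via A→b a: +{b}
  B via B→a d: +{a}
  C via C→c: +{c}
  S via S→b A: +{b}
  S via S→c C: +{c}
  S via S→d B: +{d}
  FIRST(S)={b,c,d}  FIRST(A)={b}  FIRST(B)={a}  FIRST(C)={c}
round 2: done
  FIRST(S)={b,c,d}  FIRST(A)={b}  FIRST(B)={a}  FIRST(C)={c}

FOLLOW sets:
FOLLOW(S) := {$}
[1]
  C→c C S: FOLLOW(C) ⊇ FIRST(S) = {b,c,d}; new: +{b,c,d}
  C→c C S: FOLLOW(S) ⊇ FOLLOW(C) ⊇ {b,c,d}; new: +{b,c,d}
  S→b A: FOLLOW(A) ⊇ FOLLOW(S) ⊇ {$,b,c,d}; new: +{$,b,c,d}
  S→c C: FOLLOW(C) ⊇ FOLLOW(S) ⊇ {$,b,c,d}; new: +{$}
  S→d B: FOLLOW(B) ⊇ FOLLOW(S) ⊇ {$,b,c,d}; new: +{$,b,c,d}
  S: {$,b,c,d}  A: {$,b,c,d}  B: {$,b,c,d}  C: {$,b,c,d}
[2] done
  S: {$,b,c,d}  A: {$,b,c,d}  B: {$,b,c,d}  C: {$,b,c,d}

FOLLOW(C) = ["$", "b", "c", "d"]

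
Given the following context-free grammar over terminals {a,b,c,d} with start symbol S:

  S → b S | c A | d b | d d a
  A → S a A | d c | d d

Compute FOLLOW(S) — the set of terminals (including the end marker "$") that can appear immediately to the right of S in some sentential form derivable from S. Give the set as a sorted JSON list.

FIRST sets, iterate to fixpoint:
pass 1:
  A via A→d c: +{d}
  S via S→b S: +{b}
  S via S→c A: +{c}
  S via S→d b: +{d}
  FIRST(S)={b,c,d}  FIRST(A)={d}
pass 2:
  A via A→S a A: +{b,c}
  FIRST(S)={b,c,d}  FIRST(A)={b,c,d}
pass 3: (no change)
  FIRST(S)={b,c,d}  FIRST(A)={b,c,d}

FOLLOW iteration:
seed FOLLOW(S) with $
iter 1:
  A→S a A: FOLLOW(S) ⊇ FIRST(a) = {a}; new: +{a}
  S→c A: FOLLOW(A) ⊇ FOLLOW(S) ⊇ {$,a}; new: +{$,a}
  S: {$,a}  A: {$,a}
iter 2: (no change)
  S: {$,a}  A: {$,a}

FOLLOW(S) = ["$", "a"]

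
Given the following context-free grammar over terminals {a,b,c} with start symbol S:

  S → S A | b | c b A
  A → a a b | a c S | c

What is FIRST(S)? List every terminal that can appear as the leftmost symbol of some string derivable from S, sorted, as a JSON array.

FIRST sets, iterate to fixpoint:
iter 1:
  A via A→a a b: +{a}
  A via A→c: +{c}
  S via S→b: +{b}
  S via S→c b A: +{c}
  S: {b,c}  A: {a,c}
iter 2: done
  S: {b,c}  A: {a,c}

FIRST(S) = ["b", "c"]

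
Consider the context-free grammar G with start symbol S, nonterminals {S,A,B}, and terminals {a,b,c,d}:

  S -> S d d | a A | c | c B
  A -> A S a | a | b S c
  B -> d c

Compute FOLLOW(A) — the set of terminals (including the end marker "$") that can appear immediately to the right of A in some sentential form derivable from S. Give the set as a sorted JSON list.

FIRST sets, iterate to fixpoint:
round 1:
  A via A→a: +{a}
  A via A→b S c: +{b}
  B via B→d c: +{d}
  S via S→a A: +{a}
  S via S→c: +{c}
  FIRST(S)={a,c}  FIRST(A)={a,b}  FIRST(B)={d}
round 2: (stable)
  FIRST(S)={a,c}  FIRST(A)={a,b}  FIRST(B)={d}

FOLLOW iteration:
seed FOLLOW(S) with $
round 1:
  A→A S a: FOLLOW(A) ⊇ FIRST(S) = {a,c}; new: +{a,c}
  A→A S a: FOLLOW(S) ⊇ FIRST(a) = {a}; new: +{a}
  A→b S c: FOLLOW(S) ⊇ FIRST(c) = {c}; new: +{c}
  S→S d d: FOLLOW(S) ⊇ FIRST(d) = {d}; new: +{d}
  S→a A: FOLLOW(A) ⊇ FOLLOW(S) ⊇ {$,a,c,d}; new: +{$,d}
  S→c B: FOLLOW(B) ⊇ FOLLOW(S) ⊇ {$,a,c,d}; new: +{$,a,c,d}
  FOLLOW(S)={$,a,c,d}  FOLLOW(A)={$,a,c,d}  FOLLOW(B)={$,a,c,d}
round 2: (no change)
  FOLLOW(S)={$,a,c,d}  FOLLOW(A)={$,a,c,d}  FOLLOW(B)={$,a,c,d}

FOLLOW(A) = ["$", "a", "c", "d"]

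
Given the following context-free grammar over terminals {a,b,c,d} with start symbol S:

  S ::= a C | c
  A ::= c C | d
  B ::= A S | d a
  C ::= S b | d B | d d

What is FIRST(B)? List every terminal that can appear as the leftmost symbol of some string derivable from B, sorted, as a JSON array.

FIRST iteration:
iter 1:
  A via A→c C: +{c}
  A via A→d: +{d}
  B via B→A S: +{c,d}
  C via C→d B: +{d}
  S via S→a C: +{a}
  S via S→c: +{c}
  S: {a,c}  A: {c,d}  B: {c,d}  C: {d}
iter 2:
  C via C→S b: +{a,c}
  S: {a,c}  A: {c,d}  B: {c,d}  C: {a,c,d}
iter 3: (no change)
  S: {a,c}  A: {c,d}  B: {c,d}  C: {a,c,d}

FIRST(B) = ["c", "d"]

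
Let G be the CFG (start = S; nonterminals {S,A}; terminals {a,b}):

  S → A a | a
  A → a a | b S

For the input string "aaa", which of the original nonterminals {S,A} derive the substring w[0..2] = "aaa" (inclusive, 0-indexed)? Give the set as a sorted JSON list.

CNF form of G:
  S -> A T0 | a
  A -> T0 T0 | T1 S
  T0 -> a
  T1 -> b

CYK table (by increasing span) (cells [i..j] with 0 ≤ i ≤ j ≤ 2 only):
  cell(0,0) a: {S,T0}  orig:{S}
  cell(1,1) a: {S,T0}  orig:{S}
  cell(2,2) a: {S,T0}  orig:{S}
  cell(0,1) aa: {A}
  cell(1,2) aa: {A}
  cell(0,2) aaa: {S}

Original NTs in T[0,2] deriving "aaa": ["S"]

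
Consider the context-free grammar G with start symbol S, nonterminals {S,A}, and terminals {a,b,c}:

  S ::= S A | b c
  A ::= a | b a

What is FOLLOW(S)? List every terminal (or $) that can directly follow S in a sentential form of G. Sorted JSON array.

Compute FIRST by fixpoint:
round 1:
  A via A→a: +{a}
  A via A→b a: +{b}
  S via S→b c: +{b}
  FIRST(S)={b}  FIRST(A)={a,b}
round 2: done
  FIRST(S)={b}  FIRST(A)={a,b}

Compute FOLLOW by fixpoint:
FOLLOW(S) := {$}
iter 1:
  S→S A: FOLLOW(S) ⊇ FIRST(A) = {a,b}; new: +{a,b}
  S→S A: FOLLOW(A) ⊇ FOLLOW(S) ⊇ {$,a,b}; new: +{$,a,b}
  S: {$,a,b}  A: {$,a,b}
iter 2: (no change)
  S: {$,a,b}  A: {$,a,b}

FOLLOW(S) = ["$", "a", "b"]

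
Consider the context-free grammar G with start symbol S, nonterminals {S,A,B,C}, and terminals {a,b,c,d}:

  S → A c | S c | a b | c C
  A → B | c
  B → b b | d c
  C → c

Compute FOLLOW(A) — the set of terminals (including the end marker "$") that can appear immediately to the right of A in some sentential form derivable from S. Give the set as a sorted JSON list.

Compute FIRST by fixpoint:
iter 1:
  A via A→c: +{c}
  B via B→b b: +{b}
  B via B→d c: +{d}
  C via C→c: +{c}
  S via S→A c: +{c}
  S via S→a b: +{a}
  FIRST[S]={a,c}  FIRST[A]={c}  FIRST[B]={b,d}  FIRST[C]={c}
iter 2:
  A via A→B: +{b,d}
  S via S→A c: +{b,d}
  FIRST[S]={a,b,c,d}  FIRST[A]={b,c,d}  FIRST[B]={b,d}  FIRST[C]={c}
iter 3: (stable)
  FIRST[S]={a,b,c,d}  FIRST[A]={b,c,d}  FIRST[B]={b,d}  FIRST[C]={c}

FOLLOW sets:
FOLLOW(S) := {$}
[1]
  S→A c: FOLLOW(A) ⊇ FIRST(c) = {c}; new: +{c}
  S→S c: FOLLOW(S) ⊇ FIRST(c) = {c}; new: +{c}
  S→c C: FOLLOW(C) ⊇ FOLLOW(S) ⊇ {$,c}; new: +{$,c}
  S: {$,c}  A: {c}  B: {}  C: {$,c}
[2]
  A→B: FOLLOW(B) ⊇ FOLLOW(A) ⊇ {c}; new: +{c}
  S: {$,c}  A: {c}  B: {c}  C: {$,c}
[3] (no change)
  S: {$,c}  A: {c}  B: {c}  C: {$,c}

FOLLOW(A) = ["c"]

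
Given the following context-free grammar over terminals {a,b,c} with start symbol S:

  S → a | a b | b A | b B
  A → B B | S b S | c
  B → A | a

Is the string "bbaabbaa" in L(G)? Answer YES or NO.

CNF form of G:
  S -> T0 A | T0 B | T1 T0 | a
  A -> B B | S X2 | c
  B -> B B | S X3 | a | c
  T0 -> b
  T1 -> a
  X2 -> T0 S
  X3 -> T0 S

CYK table (by increasing span):
  T[0,0] 'b' = {T0}  orig:{}
  T[1,1] 'b' = {T0}  orig:{}
  T[2,2] 'a' = {B,S,T1}  orig:{B,S}
  T[3,3] 'a' = {B,S,T1}  orig:{B,S}
  T[4,4] 'b' = {T0}  orig:{}
  T[5,5] 'b' = {T0}  orig:{}
  T[6,6] 'a' = {B,S,T1}  orig:{B,S}
  T[7,7] 'a' = {B,S,T1}  orig:{B,S}
  T[0,1] 'bb' = ∅
  T[1,2] 'ba' = {S,X2,X3}  orig:{S}
  T[2,3] 'aa' = {A,B}
  T[3,4] 'ab' = {S}
  T[4,5] 'bb' = ∅
  T[5,6] 'ba' = {S,X2,X3}  orig:{S}
  T[6,7] 'aa' = {A,B}
  T[0,2] 'bba' = {X2,X3}  orig:{}
  T[1,3] 'baa' = {S}
  T[2,4] 'aab' = ∅
  T[3,5] 'abb' = ∅
  T[4,6] 'bba' = {X2,X3}  orig:{}
  T[5,7] 'baa' = {S}
  T[0,3] 'bbaa' = {X2,X3}  orig:{}
  T[1,4] 'baab' = ∅
  T[2,5] 'aabb' = ∅
  T[3,6] 'abba' = {A,B}
  T[4,7] 'bbaa' = {X2,X3}  orig:{}
  T[0,4] 'bbaab' = ∅
  T[1,5] 'baabb' = ∅
  T[2,6] 'aabba' = {A,B}
  T[3,7] 'abbaa' = {A,B}
  T[0,5] 'bbaabb' = ∅
  T[1,6] 'baabba' = {A,B,S}
  T[2,7] 'aabbaa' = {A,B}
  T[0,6] 'bbaabba' = {S,X2,X3}  orig:{S}
  T[1,7] 'baabbaa' = {A,B,S}
  T[0,7] 'bbaabbaa' = {S,X2,X3}  orig:{S}

S ∈ T[0,7] ⇒ YES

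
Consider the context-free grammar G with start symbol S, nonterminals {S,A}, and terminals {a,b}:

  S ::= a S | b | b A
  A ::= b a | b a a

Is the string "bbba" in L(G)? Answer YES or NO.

Convert to CNF:
  S -> T0 A | T1 S | b
  A -> T0 T1 | T0 X2
  T0 -> b
  T1 -> a
  X2 -> T1 T1

CYK table (by increasing span):
  [0..0]={S,T0}  "b"  orig:{S}
  [1..1]={S,T0}  "b"  orig:{S}
  [2..2]={S,T0}  "b"  orig:{S}
  [3..3]={T1}  "a"  orig:{}
  [0..1]=∅  "bb"
  [1..2]=∅  "bb"
  [2..3]={A}  "ba"
  [0..2]=∅  "bbb"
  [1..3]={S}  "bba"
  [0..3]=∅  "bbba"

S ∉ T[0,3] ⇒ NO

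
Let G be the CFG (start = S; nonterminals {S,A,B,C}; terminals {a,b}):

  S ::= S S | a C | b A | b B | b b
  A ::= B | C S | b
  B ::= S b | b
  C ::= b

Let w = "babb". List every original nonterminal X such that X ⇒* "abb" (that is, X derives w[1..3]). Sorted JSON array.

CNF form of G:
  S -> S S | T0 A | T0 B | T0 T0 | T1 C
  A -> C S | S T0 | b
  B -> S T0 | b
  C -> b
  T0 -> b
  T1 -> a

CYK table (by increasing span), restricted to cells inside w[1..3]:
  T[1,1] 'a' = {T1}  orig:{}
  T[2,2] 'b' = {A,B,C,T0}  orig:{A,B,C}
  T[3,3] 'b' = {A,B,C,T0}  orig:{A,B,C}
  T[1,2] 'ab' = {S}
  T[2,3] 'bb' = {S}
  T[1,3] 'abb' = {A,B}

Original NTs in T[1,3] deriving "abb": ["A", "B"]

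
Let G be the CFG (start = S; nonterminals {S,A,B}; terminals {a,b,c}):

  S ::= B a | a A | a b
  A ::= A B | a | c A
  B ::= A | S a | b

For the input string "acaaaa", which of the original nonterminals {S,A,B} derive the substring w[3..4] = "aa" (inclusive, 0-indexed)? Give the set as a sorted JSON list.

Convert to CNF:
  S -> B T1 | T1 A | T1 T2
  A -> A B | T0 A | a
  B -> A B | S T1 | T0 A | a | b
  T0 -> c
  T1 -> a
  T2 -> b

CYK fill — only the sub-triangle for w[3..4]:
  [3..3]={A,B,T1}  "a"  orig:{A,B}
  [4..4]={A,B,T1}  "a"  orig:{A,B}
  [3..4]={A,B,S}  "aa"

Original NTs in T[3,4] deriving "aa": ["A", "B", "S"]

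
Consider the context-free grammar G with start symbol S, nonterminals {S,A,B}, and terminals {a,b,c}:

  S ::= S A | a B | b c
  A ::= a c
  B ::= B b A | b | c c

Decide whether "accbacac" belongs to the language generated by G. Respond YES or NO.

Convert to CNF:
  S -> S A | T0 B | T2 T1
  A -> T0 T1
  B -> B X3 | T1 T1 | b
  T0 -> a
  T1 -> c
  T2 -> b
  X3 -> T2 A

CYK table (by increasing span):
  T[0,0] 'a' = {T0}  orig:{}
  T[1,1] 'c' = {T1}  orig:{}
  T[2,2] 'c' = {T1}  orig:{}
  T[3,3] 'b' = {B,T2}  orig:{B}
  T[4,4] 'a' = {T0}  orig:{}
  T[5,5] 'c' = {T1}  orig:{}
  T[6,6] 'a' = {T0}  orig:{}
  T[7,7] 'c' = {T1}  orig:{}
  T[0,1] 'ac' = {A}
  T[1,2] 'cc' = {B}
  T[2,3] 'cb' = ∅
  T[3,4] 'ba' = ∅
  T[4,5] 'ac' = {A}
  T[5,6] 'ca' = ∅
  T[6,7] 'ac' = {A}
  T[0,2] 'acc' = {S}
  T[1,3] 'ccb' = ∅
  T[2,4] 'cba' = ∅
  T[3,5] 'bac' = {X3}  orig:{}
  T[4,6] 'aca' = ∅
  T[5,7] 'cac' = ∅
  T[0,3] 'accb' = ∅
  T[1,4] 'ccba' = ∅
  T[2,5] 'cbac' = ∅
  T[3,6] 'baca' = ∅
  T[4,7] 'acac' = ∅
  T[0,4] 'accba' = ∅
  T[1,5] 'ccbac' = {B}
  T[2,6] 'cbaca' = ∅
  T[3,7] 'bacac' = ∅
  T[0,5] 'accbac' = {S}
  T[1,6] 'ccbaca' = ∅
  T[2,7] 'cbacac' = ∅
  T[0,6] 'accbaca' = ∅
  T[1,7] 'ccbacac' = ∅
  T[0,7] 'accbacac' = {S}

S ∈ T[0,7] ⇒ YES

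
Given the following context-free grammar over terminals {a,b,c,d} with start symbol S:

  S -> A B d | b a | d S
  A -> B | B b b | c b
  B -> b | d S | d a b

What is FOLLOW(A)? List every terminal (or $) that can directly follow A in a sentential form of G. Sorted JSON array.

Compute FIRST by fixpoint:
iter 1:
  A via A→c b: +{c}
  B via B→b: +{b}
  B via B→d S: +{d}
  S via S→A B d: +{c}
  S via S→b a: +{b}
  S via S→d S: +{d}
  S: {b,c,d}  A: {c}  B: {b,d}
iter 2:
  A via A→B: +{b,d}
  S: {b,c,d}  A: {b,c,d}  B: {b,d}
iter 3: done
  S: {b,c,d}  A: {b,c,d}  B: {b,d}

FOLLOW sets:
initialize: $ ∈ FOLLOW(S)
iter 1:
  A→B b b: FOLLOW(B) ⊇ FIRST(b) = {b}; new: +{b}
  B→d S: FOLLOW(S) ⊇ FOLLOW(B) ⊇ {b}; new: +{b}
  S→A B d: FOLLOW(A) ⊇ FIRST(B) = {b,d}; new: +{b,d}
  S→A B d: FOLLOW(B) ⊇ FIRST(d) = {d}; new: +{d}
  FOLLOW(S)={$,b}  FOLLOW(A)={b,d}  FOLLOW(B)={b,d}
iter 2:
  B→d S: FOLLOW(S) ⊇ FOLLOW(B) ⊇ {b,d}; new: +{d}
  FOLLOW(S)={$,b,d}  FOLLOW(A)={b,d}  FOLLOW(B)={b,d}
iter 3: — fixpoint
  FOLLOW(S)={$,b,d}  FOLLOW(A)={b,d}  FOLLOW(B)={b,d}

FOLLOW(A) = ["b", "d"]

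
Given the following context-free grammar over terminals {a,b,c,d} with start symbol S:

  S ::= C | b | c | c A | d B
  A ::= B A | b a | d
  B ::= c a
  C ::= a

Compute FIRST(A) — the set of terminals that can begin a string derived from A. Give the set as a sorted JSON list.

FIRST sets, iterate to fixpoint:
round 1:
  A via A→b a: +{b}
  A via A→d: +{d}
  B via B→c a: +{c}
  C via C→a: +{a}
  S via S→C: +{a}
  S via S→b: +{b}
  S via S→c: +{c}
  S via S→d B: +{d}
  FIRST(S)={a,b,c,d}  FIRST(A)={b,d}  FIRST(B)={c}  FIRST(C)={a}
round 2:
  A via A→B A: +{c}
  FIRST(S)={a,b,c,d}  FIRST(A)={b,c,d}  FIRST(B)={c}  FIRST(C)={a}
round 3: (no change)
  FIRST(S)={a,b,c,d}  FIRST(A)={b,c,d}  FIRST(B)={c}  FIRST(C)={a}

FIRST(A) = ["b", "c", "d"]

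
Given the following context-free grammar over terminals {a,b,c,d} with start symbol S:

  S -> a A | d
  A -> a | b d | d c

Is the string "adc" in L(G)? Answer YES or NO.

CNF form of G:
  S -> T3 A | d
  A -> T0 T1 | T1 T2 | a
  T0 -> b
  T1 -> d
  T2 -> c
  T3 -> a

Fill CYK table bottom-up:
  cell(0,0) a: {A,T3}  orig:{A}
  cell(1,1) d: {S,T1}  orig:{S}
  cell(2,2) c: {T2}  orig:{}
  cell(0,1) ad: ∅
  cell(1,2) dc: {A}
  cell(0,2) adc: {S}

S ∈ T[0,2] ⇒ YES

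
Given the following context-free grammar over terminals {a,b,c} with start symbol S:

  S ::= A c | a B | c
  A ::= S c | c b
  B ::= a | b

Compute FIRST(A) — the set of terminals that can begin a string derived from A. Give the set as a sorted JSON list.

FIRST iteration:
round 1:
  A via A→c b: +{c}
  B via B→a: +{a}
  B via B→b: +{b}
  S via S→A c: +{c}
  S via S→a B: +{a}
  FIRST[S]={a,c}  FIRST[A]={c}  FIRST[B]={a,b}
round 2:
  A via A→S c: +{a}
  FIRST[S]={a,c}  FIRST[A]={a,c}  FIRST[B]={a,b}
round 3: done
  FIRST[S]={a,c}  FIRST[A]={a,c}  FIRST[B]={a,b}

FIRST(A) = ["a", "c"]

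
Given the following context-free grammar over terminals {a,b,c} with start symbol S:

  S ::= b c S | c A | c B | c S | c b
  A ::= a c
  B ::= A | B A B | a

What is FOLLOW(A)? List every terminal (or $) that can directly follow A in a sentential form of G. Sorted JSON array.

FIRST iteration:
pass 1:
  A via A→a c: +{a}
  B via B→A: +{a}
  S via S→b c S: +{b}
  S via S→c A: +{c}
  FIRST[S]={b,c}  FIRST[A]={a}  FIRST[B]={a}
pass 2: (no change)
  FIRST[S]={b,c}  FIRST[A]={a}  FIRST[B]={a}

Compute FOLLOW by fixpoint:
FOLLOW(S) := {$}
pass 1:
  B→B A B: FOLLOW(B) ⊇ FIRST(A) = {a}; new: +{a}
  B→B A B: FOLLOW(A) ⊇ FIRST(B) = {a}; new: +{a}
  S→c A: FOLLOW(A) ⊇ FOLLOW(S) ⊇ {$}; new: +{$}
  S→c B: FOLLOW(B) ⊇ FOLLOW(S) ⊇ {$}; new: +{$}
  FOLLOW(S)={$}  FOLLOW(A)={$,a}  FOLLOW(B)={$,a}
pass 2: (stable)
  FOLLOW(S)={$}  FOLLOW(A)={$,a}  FOLLOW(B)={$,a}

FOLLOW(A) = ["$", "a"]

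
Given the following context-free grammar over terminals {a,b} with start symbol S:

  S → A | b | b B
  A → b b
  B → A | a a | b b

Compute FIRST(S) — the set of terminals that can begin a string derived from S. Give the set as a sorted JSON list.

Compute FIRST by fixpoint:
[1]
  A via A→b b: +{b}
  B via B→A: +{b}
  B via B→a a: +{a}
  S via S→A: +{b}
  FIRST[S]={b}  FIRST[A]={b}  FIRST[B]={a,b}
[2] done
  FIRST[S]={b}  FIRST[A]={b}  FIRST[B]={a,b}

FIRST(S) = ["b"]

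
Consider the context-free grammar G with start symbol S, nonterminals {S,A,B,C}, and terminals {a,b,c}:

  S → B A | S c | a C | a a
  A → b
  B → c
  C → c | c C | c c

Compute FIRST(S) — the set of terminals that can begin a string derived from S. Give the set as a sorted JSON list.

Compute FIRST by fixpoint:
pass 1:
  A via A→b: +{b}
  B via B→c: +{c}
  C via C→c: +{c}
  S via S→B A: +{c}
  S via S→a C: +{a}
  FIRST(S)={a,c}  FIRST(A)={b}  FIRST(B)={c}  FIRST(C)={c}
pass 2: (no change)
  FIRST(S)={a,c}  FIRST(A)={b}  FIRST(B)={c}  FIRST(C)={c}

FIRST(S) = ["a", "c"]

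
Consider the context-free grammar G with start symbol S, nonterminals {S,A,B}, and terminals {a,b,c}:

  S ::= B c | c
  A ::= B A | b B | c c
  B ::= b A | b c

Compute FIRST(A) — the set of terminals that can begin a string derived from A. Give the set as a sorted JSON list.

FIRST iteration:
pass 1:
  A via A→b B: +{b}
  A via A→c c: +{c}
  B via B→b A: +{b}
  S via S→B c: +{b}
  S via S→c: +{c}
  FIRST(S)={b,c}  FIRST(A)={b,c}  FIRST(B)={b}
pass 2: — fixpoint
  FIRST(S)={b,c}  FIRST(A)={b,c}  FIRST(B)={b}

FIRST(A) = ["b", "c"]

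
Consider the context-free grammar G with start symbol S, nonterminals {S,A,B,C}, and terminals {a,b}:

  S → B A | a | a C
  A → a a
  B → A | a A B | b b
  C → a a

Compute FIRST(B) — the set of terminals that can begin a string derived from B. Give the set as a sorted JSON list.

FIRST sets, iterate to fixpoint:
round 1:
  A via A→a a: +{a}
  B via B→A: +{a}
  B via B→b b: +{b}
  C via C→a a: +{a}
  S via S→B A: +{a,b}
  FIRST(S)={a,b}  FIRST(A)={a}  FIRST(B)={a,b}  FIRST(C)={a}
round 2: done
  FIRST(S)={a,b}  FIRST(A)={a}  FIRST(B)={a,b}  FIRST(C)={a}

FIRST(B) = ["a", "b"]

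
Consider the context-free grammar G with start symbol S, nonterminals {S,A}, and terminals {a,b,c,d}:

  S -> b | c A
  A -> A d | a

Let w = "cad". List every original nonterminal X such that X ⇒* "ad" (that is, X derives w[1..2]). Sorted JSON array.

CNF form of G:
  S -> T1 A | b
  A -> A T0 | a
  T0 -> d
  T1 -> c

Fill CYK table bottom-up — only the sub-triangle for w[1..2]:
  cell(1,1) a: {A}
  cell(2,2) d: {T0}  orig:{}
  cell(1,2) ad: {A}

Original NTs in T[1,2] deriving "ad": ["A"]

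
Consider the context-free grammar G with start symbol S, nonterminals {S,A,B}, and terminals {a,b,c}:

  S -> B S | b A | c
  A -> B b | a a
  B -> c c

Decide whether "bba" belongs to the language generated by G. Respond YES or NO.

Convert to CNF:
  S -> B S | T0 A | c
  A -> B T0 | T1 T1
  B -> T2 T2
  T0 -> b
  T1 -> a
  T2 -> c

CYK fill:
  T[0,0] 'b' = {T0}  orig:{}
  T[1,1] 'b' = {T0}  orig:{}
  T[2,2] 'a' = {T1}  orig:{}
  T[0,1] 'bb' = ∅
  T[1,2] 'ba' = ∅
  T[0,2] 'bba' = ∅

S ∉ T[0,2] ⇒ NO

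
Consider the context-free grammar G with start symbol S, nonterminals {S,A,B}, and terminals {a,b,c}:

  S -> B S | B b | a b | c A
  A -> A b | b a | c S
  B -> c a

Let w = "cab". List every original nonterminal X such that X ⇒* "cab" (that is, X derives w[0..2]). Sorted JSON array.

Convert to CNF:
  S -> B S | B T0 | T1 T0 | T2 A
  A -> A T0 | T0 T1 | T2 S
  B -> T2 T1
  T0 -> b
  T1 -> a
  T2 -> c

CYK fill, restricted to cells inside w[0..2]:
  T[0,0] 'c' = {T2}  orig:{}
  T[1,1] 'a' = {T1}  orig:{}
  T[2,2] 'b' = {T0}  orig:{}
  T[0,1] 'ca' = {B}
  T[1,2] 'ab' = {S}
  T[0,2] 'cab' = {A,S}

Original NTs in T[0,2] deriving "cab": ["A", "S"]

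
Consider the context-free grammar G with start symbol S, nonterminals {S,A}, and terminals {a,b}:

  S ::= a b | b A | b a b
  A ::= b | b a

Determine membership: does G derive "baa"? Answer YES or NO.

Convert to CNF:
  S -> T0 A | T0 X2 | T1 T0
  A -> T0 T1 | b
  T0 -> b
  T1 -> a
  X2 -> T1 T0

CYK table (by increasing span):
  [0..0]={A,T0}  "b"  orig:{A}
  [1..1]={T1}  "a"  orig:{}
  [2..2]={T1}  "a"  orig:{}
  [0..1]={A}  "ba"
  [1..2]=∅  "aa"
  [0..2]=∅  "baa"

S ∉ T[0,2] ⇒ NO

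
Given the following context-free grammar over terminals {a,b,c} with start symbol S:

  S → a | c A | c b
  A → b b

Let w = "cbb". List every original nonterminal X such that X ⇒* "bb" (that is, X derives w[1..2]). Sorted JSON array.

CNF form of G:
  S -> T1 A | T1 T0 | a
  A -> T0 T0
  T0 -> b
  T1 -> c

CYK fill, restricted to cells inside w[1..2]:
  T[1,1] 'b' = {T0}  orig:{}
  T[2,2] 'b' = {T0}  orig:{}
  T[1,2] 'bb' = {A}

Original NTs in T[1,2] deriving "bb": ["A"]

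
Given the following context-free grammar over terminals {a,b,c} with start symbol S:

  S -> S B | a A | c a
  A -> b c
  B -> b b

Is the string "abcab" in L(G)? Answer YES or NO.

Convert to CNF:
  S -> S B | T1 T2 | T2 A
  A -> T0 T1
  B -> T0 T0
  T0 -> b
  T1 -> c
  T2 -> a

Fill CYK table bottom-up:
  T[0,0] 'a' = {T2}  orig:{}
  T[1,1] 'b' = {T0}  orig:{}
  T[2,2] 'c' = {T1}  orig:{}
  T[3,3] 'a' = {T2}  orig:{}
  T[4,4] 'b' = {T0}  orig:{}
  T[0,1] 'ab' = ∅
  T[1,2] 'bc' = {A}
  T[2,3] 'ca' = {S}
  T[3,4] 'ab' = ∅
  T[0,2] 'abc' = {S}
  T[1,3] 'bca' = ∅
  T[2,4] 'cab' = ∅
  T[0,3] 'abca' = ∅
  T[1,4] 'bcab' = ∅
  T[0,4] 'abcab' = ∅

S ∉ T[0,4] ⇒ NO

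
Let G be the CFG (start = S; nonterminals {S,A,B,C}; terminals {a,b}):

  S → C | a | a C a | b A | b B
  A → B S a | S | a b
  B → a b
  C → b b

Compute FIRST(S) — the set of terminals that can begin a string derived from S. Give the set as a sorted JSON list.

Compute FIRST by fixpoint:
iter 1:
  A via A→a b: +{a}
  B via B→a b: +{a}
  C via C→b b: +{b}
  S via S→C: +{b}
  S via S→a: +{a}
  S: {a,b}  A: {a}  B: {a}  C: {b}
iter 2:
  A via A→S: +{b}
  S: {a,b}  A: {a,b}  B: {a}  C: {b}
iter 3: done
  S: {a,b}  A: {a,b}  B: {a}  C: {b}

FIRST(S) = ["a", "b"]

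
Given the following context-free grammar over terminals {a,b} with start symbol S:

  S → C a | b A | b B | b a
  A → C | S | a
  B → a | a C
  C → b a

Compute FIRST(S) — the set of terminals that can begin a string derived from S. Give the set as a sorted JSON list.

FIRST iteration:
iter 1:
  A via A→a: +{a}
  B via B→a: +{a}
  C via C→b a: +{b}
  S via S→C a: +{b}
  FIRST(S)={b}  FIRST(A)={a}  FIRST(B)={a}  FIRST(C)={b}
iter 2:
  A via A→C: +{b}
  FIRST(S)={b}  FIRST(A)={a,b}  FIRST(B)={a}  FIRST(C)={b}
iter 3: (no change)
  FIRST(S)={b}  FIRST(A)={a,b}  FIRST(B)={a}  FIRST(C)={b}

FIRST(S) = ["b"]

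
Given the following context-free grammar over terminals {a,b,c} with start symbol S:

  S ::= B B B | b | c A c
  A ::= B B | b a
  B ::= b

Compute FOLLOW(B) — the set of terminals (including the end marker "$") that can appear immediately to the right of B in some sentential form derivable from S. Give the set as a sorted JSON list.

Compute FIRST by fixpoint:
round 1:
  A via A→b a: +{b}
  B via B→b: +{b}
  S via S→B B B: +{b}
  S via S→c A c: +{c}
  FIRST[S]={b,c}  FIRST[A]={b}  FIRST[B]={b}
round 2: — fixpoint
  FIRST[S]={b,c}  FIRST[A]={b}  FIRST[B]={b}

FOLLOW sets:
initialize: $ ∈ FOLLOW(S)
pass 1:
  A→B B: FOLLOW(B) ⊇ FIRST(B) = {b}; new: +{b}
  S→B B B: FOLLOW(B) ⊇ FOLLOW(S) ⊇ {$}; new: +{$}
  S→c A c: FOLLOW(A) ⊇ FIRST(c) = {c}; new: +{c}
  FOLLOW(S)={$}  FOLLOW(A)={c}  FOLLOW(B)={$,b}
pass 2:
  A→B B: FOLLOW(B) ⊇ FOLLOW(A) ⊇ {c}; new: +{c}
  FOLLOW(S)={$}  FOLLOW(A)={c}  FOLLOW(B)={$,b,c}
pass 3: (no change)
  FOLLOW(S)={$}  FOLLOW(A)={c}  FOLLOW(B)={$,b,c}

FOLLOW(B) = ["$", "b", "c"]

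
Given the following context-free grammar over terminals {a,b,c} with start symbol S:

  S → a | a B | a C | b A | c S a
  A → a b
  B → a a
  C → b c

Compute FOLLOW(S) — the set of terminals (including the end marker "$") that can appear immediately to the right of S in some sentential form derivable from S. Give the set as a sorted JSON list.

FIRST sets, iterate to fixpoint:
pass 1:
  A via A→a b: +{a}
  B via B→a a: +{a}
  C via C→b c: +{b}
  S via S→a: +{a}
  S via S→b A: +{b}
  S via S→c S a: +{c}
  S: {a,b,c}  A: {a}  B: {a}  C: {b}
pass 2: — fixpoint
  S: {a,b,c}  A: {a}  B: {a}  C: {b}

Compute FOLLOW by fixpoint:
seed FOLLOW(S) with $
iter 1:
  S→a B: FOLLOW(B) ⊇ FOLLOW(S) ⊇ {$}; new: +{$}
  S→a C: FOLLOW(C) ⊇ FOLLOW(S) ⊇ {$}; new: +{$}
  S→b A: FOLLOW(A) ⊇ FOLLOW(S) ⊇ {$}; new: +{$}
  S→c S a: FOLLOW(S) ⊇ FIRST(a) = {a}; new: +{a}
  FOLLOW[S]={$,a}  FOLLOW[A]={$}  FOLLOW[B]={$}  FOLLOW[C]={$}
iter 2:
  S→a B: FOLLOW(B) ⊇ FOLLOW(S) ⊇ {$,a}; new: +{a}
  S→a C: FOLLOW(C) ⊇ FOLLOW(S) ⊇ {$,a}; new: +{a}
  S→b A: FOLLOW(A) ⊇ FOLLOW(S) ⊇ {$,a}; new: +{a}
  FOLLOW[S]={$,a}  FOLLOW[A]={$,a}  FOLLOW[B]={$,a}  FOLLOW[C]={$,a}
iter 3: done
  FOLLOW[S]={$,a}  FOLLOW[A]={$,a}  FOLLOW[B]={$,a}  FOLLOW[C]={$,a}

FOLLOW(S) = ["$", "a"]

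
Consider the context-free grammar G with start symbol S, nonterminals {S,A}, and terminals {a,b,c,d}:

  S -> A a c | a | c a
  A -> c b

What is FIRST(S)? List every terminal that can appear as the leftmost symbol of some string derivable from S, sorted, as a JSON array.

Compute FIRST by fixpoint:
pass 1:
  A via A→c b: +{c}
  S via S→A a c: +{c}
  S via S→a: +{a}
  FIRST(S)={a,c}  FIRST(A)={c}
pass 2: done
  FIRST(S)={a,c}  FIRST(A)={c}

FIRST(S) = ["a", "c"]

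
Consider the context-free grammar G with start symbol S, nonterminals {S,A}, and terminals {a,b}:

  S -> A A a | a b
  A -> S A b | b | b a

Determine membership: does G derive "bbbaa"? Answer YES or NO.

Convert to CNF:
  S -> A X3 | T1 T0
  A -> S X2 | T0 T1 | b
  T0 -> b
  T1 -> a
  X2 -> A T0
  X3 -> A T1

Fill CYK table bottom-up:
  [0..0]={A,T0}  "b"  orig:{A}
  [1..1]={A,T0}  "b"  orig:{A}
  [2..2]={A,T0}  "b"  orig:{A}
  [3..3]={T1}  "a"  orig:{}
  [4..4]={T1}  "a"  orig:{}
  [0..1]={X2}  "bb"  orig:{}
  [1..2]={X2}  "bb"  orig:{}
  [2..3]={A,X3}  "ba"  orig:{A}
  [3..4]=∅  "aa"
  [0..2]=∅  "bbb"
  [1..3]={S}  "bba"
  [2..4]={X3}  "baa"  orig:{}
  [0..3]=∅  "bbba"
  [1..4]={S}  "bbaa"
  [0..4]=∅  "bbbaa"

S ∉ T[0,4] ⇒ NO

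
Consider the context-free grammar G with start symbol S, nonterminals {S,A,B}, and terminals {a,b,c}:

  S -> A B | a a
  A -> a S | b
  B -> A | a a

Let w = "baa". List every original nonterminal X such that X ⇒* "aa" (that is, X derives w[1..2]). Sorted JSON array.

CNF form of G:
  S -> A B | T0 T0
  A -> T0 S | b
  B -> T0 S | T0 T0 | b
  T0 -> a

CYK table (by increasing span) (cells [i..j] with 1 ≤ i ≤ j ≤ 2 only):
  [1..1]={T0}  "a"  orig:{}
  [2..2]={T0}  "a"  orig:{}
  [1..2]={B,S}  "aa"

Original NTs in T[1,2] deriving "aa": ["B", "S"]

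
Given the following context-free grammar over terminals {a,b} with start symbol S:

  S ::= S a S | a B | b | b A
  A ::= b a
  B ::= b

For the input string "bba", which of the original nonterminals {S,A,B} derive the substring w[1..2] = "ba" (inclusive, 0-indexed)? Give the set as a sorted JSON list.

Convert to CNF:
  S -> S X2 | T0 A | T1 B | b
  A -> T0 T1
  B -> b
  T0 -> b
  T1 -> a
  X2 -> T1 S

Fill CYK table bottom-up — only the sub-triangle for w[1..2]:
  T[1,1] 'b' = {B,S,T0}  orig:{B,S}
  T[2,2] 'a' = {T1}  orig:{}
  T[1,2] 'ba' = {A}

Original NTs in T[1,2] deriving "ba": ["A"]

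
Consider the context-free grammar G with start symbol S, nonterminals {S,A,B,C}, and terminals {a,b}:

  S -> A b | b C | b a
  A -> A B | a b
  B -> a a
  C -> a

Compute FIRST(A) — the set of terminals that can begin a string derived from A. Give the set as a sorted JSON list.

FIRST sets, iterate to fixpoint:
[1]
  A via A→a b: +{a}
  B via B→a a: +{a}
  C via C→a: +{a}
  S via S→A b: +{a}
  S via S→b C: +{b}
  FIRST(S)={a,b}  FIRST(A)={a}  FIRST(B)={a}  FIRST(C)={a}
[2] (no change)
  FIRST(S)={a,b}  FIRST(A)={a}  FIRST(B)={a}  FIRST(C)={a}

FIRST(A) = ["a"]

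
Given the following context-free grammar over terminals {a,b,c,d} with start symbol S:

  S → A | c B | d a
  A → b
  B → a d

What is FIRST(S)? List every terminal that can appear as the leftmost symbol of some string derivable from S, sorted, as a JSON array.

FIRST sets, iterate to fixpoint:
round 1:
  A via A→b: +{b}
  B via B→a d: +{a}
  S via S→A: +{b}
  S via S→c B: +{c}
  S via S→d a: +{d}
  FIRST(S)={b,c,d}  FIRST(A)={b}  FIRST(B)={a}
round 2: done
  FIRST(S)={b,c,d}  FIRST(A)={b}  FIRST(B)={a}

FIRST(S) = ["b", "c", "d"]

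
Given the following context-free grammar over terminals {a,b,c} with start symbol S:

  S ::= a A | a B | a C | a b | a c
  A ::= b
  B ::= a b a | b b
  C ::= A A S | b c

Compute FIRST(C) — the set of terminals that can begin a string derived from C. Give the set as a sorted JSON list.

FIRST sets, iterate to fixpoint:
[1]
  A via A→b: +{b}
  B via B→a b a: +{a}
  B via B→b b: +{b}
  C via C→A A S: +{b}
  S via S→a A: +{a}
  FIRST(S)={a}  FIRST(A)={b}  FIRST(B)={a,b}  FIRST(C)={b}
[2] done
  FIRST(S)={a}  FIRST(A)={b}  FIRST(B)={a,b}  FIRST(C)={b}

FIRST(C) = ["b"]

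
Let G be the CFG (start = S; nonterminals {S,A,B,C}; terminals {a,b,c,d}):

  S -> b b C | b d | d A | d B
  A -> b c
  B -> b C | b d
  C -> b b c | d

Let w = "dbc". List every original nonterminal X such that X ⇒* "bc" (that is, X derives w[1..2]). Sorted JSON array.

Convert to CNF:
  S -> T0 T2 | T0 X4 | T2 A | T2 B
  A -> T0 T1
  B -> T0 C | T0 T2
  C -> T0 X3 | d
  T0 -> b
  T1 -> c
  T2 -> d
  X3 -> T0 T1
  X4 -> T0 C

Fill CYK table bottom-up (cells [i..j] with 1 ≤ i ≤ j ≤ 2 only):
  T[1,1] 'b' = {T0}  orig:{}
  T[2,2] 'c' = {T1}  orig:{}
  T[1,2] 'bc' = {A,X3}  orig:{A}

Original NTs in T[1,2] deriving "bc": ["A"]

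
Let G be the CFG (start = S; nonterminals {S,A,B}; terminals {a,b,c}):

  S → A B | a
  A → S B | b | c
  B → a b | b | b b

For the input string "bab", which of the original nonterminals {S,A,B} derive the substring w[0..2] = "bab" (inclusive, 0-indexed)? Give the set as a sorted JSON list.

CNF form of G:
  S -> A B | a
  A -> S B | b | c
  B -> T0 T1 | T1 T1 | b
  T0 -> a
  T1 -> b

Fill CYK table bottom-up — only the sub-triangle for w[0..2]:
  cell(0,0) b: {A,B,T1}  orig:{A,B}
  cell(1,1) a: {S,T0}  orig:{S}
  cell(2,2) b: {A,B,T1}  orig:{A,B}
  cell(0,1) ba: ∅
  cell(1,2) ab: {A,B}
  cell(0,2) bab: {S}

Original NTs in T[0,2] deriving "bab": ["S"]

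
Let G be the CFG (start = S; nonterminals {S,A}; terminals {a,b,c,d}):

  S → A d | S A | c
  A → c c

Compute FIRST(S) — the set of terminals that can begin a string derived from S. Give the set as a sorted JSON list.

Compute FIRST by fixpoint:
pass 1:
  A via A→c c: +{c}
  S via S→A d: +{c}
  FIRST[S]={c}  FIRST[A]={c}
pass 2: (no change)
  FIRST[S]={c}  FIRST[A]={c}

FIRST(S) = ["c"]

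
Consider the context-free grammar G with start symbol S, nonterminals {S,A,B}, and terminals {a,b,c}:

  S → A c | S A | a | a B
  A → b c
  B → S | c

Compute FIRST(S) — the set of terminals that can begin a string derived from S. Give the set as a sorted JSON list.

FIRST iteration:
pass 1:
  A via A→b c: +{b}
  B via B→c: +{c}
  S via S→A c: +{b}
  S via S→a: +{a}
  S: {a,b}  A: {b}  B: {c}
pass 2:
  B via B→S: +{a,b}
  S: {a,b}  A: {b}  B: {a,b,c}
pass 3: done
  S: {a,b}  A: {b}  B: {a,b,c}

FIRST(S) = ["a", "b"]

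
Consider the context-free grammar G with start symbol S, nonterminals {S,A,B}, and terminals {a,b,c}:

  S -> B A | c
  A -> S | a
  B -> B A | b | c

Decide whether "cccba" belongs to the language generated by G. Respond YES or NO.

Convert to CNF:
  S -> B A | c
  A -> B A | a | c
  B -> B A | b | c

CYK fill:
  cell(0,0) c: {A,B,S}
  cell(1,1) c: {A,B,S}
  cell(2,2) c: {A,B,S}
  cell(3,3) b: {B}
  cell(4,4) a: {A}
  cell(0,1) cc: {A,B,S}
  cell(1,2) cc: {A,B,S}
  cell(2,3) cb: ∅
  cell(3,4) ba: {A,B,S}
  cell(0,2) ccc: {A,B,S}
  cell(1,3) ccb: ∅
  cell(2,4) cba: {A,B,S}
  cell(0,3) cccb: ∅
  cell(1,4) ccba: {A,B,S}
  cell(0,4) cccba: {A,B,S}

S ∈ T[0,4] ⇒ YES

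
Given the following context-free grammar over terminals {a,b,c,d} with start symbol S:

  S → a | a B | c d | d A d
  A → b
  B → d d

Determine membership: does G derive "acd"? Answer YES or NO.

CNF form of G:
  S -> T0 X3 | T1 B | T2 T0 | a
  A -> b
  B -> T0 T0
  T0 -> d
  T1 -> a
  T2 -> c
  X3 -> A T0

CYK fill:
  [0..0]={S,T1}  "a"  orig:{S}
  [1..1]={T2}  "c"  orig:{}
  [2..2]={T0}  "d"  orig:{}
  [0..1]=∅  "ac"
  [1..2]={S}  "cd"
  [0..2]=∅  "acd"

S ∉ T[0,2] ⇒ NO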